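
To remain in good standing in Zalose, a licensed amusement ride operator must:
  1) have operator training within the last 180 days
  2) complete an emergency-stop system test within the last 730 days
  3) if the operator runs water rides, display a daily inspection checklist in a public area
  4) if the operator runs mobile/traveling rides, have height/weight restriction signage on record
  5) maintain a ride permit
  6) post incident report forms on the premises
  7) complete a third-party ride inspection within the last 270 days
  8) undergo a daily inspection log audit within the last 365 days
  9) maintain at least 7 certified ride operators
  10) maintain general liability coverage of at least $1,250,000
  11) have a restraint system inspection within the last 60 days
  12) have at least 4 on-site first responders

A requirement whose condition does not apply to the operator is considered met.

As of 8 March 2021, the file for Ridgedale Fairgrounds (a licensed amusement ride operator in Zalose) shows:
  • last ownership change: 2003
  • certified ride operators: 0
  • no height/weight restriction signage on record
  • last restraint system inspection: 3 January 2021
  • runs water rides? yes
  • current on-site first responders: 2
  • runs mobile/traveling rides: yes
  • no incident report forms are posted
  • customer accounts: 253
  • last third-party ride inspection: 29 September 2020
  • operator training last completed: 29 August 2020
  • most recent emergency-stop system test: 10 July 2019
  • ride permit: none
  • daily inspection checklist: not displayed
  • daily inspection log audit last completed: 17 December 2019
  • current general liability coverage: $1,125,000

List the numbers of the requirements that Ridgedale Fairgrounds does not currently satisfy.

1, 3, 4, 5, 6, 8, 9, 10, 11, 12

1. operator training 191 days ago vs limit 180 → not met
2. emergency-stop system test 607 days ago vs limit 730 → met
3. condition 'runs water rides' holds; daily inspection checklist absent → not met
4. condition 'runs mobile/traveling rides' holds; height/weight restriction signage absent → not met
5. ride permit absent → not met
6. incident report forms absent → not met
7. third-party ride inspection 160 days ago vs limit 270 → met
8. daily inspection log audit 447 days ago vs limit 365 → not met
9. certified ride operators 0 < 7 → not met
10. general liability coverage $1,125,000 < $1,250,000 → not met
11. restraint system inspection 64 days ago vs limit 60 → not met
12. on-site first responders 2 < 4 → not met
Not met: 1, 3, 4, 5, 6, 8, 9, 10, 11, 12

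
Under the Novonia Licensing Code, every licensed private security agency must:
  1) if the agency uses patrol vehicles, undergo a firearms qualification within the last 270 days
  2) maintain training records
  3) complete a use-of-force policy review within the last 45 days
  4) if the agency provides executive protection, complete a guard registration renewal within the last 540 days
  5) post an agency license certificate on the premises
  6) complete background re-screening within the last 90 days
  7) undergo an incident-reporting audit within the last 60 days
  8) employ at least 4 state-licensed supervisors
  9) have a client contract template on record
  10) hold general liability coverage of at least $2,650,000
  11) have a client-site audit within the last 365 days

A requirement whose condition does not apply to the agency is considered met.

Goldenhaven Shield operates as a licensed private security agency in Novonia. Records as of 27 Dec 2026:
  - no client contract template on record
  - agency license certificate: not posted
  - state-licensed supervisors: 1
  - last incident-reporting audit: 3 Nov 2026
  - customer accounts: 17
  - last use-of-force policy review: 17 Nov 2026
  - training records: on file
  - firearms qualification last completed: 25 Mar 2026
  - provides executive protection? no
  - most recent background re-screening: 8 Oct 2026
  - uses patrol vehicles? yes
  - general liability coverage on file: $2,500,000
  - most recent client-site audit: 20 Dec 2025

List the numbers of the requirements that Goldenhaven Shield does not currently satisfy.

1. condition 'uses patrol vehicles' holds; firearms qualification 277 days ago vs limit 270 → not met
2. training records present → met
3. use-of-force policy review 40 days ago vs limit 45 → met
4. condition 'provides executive protection' does not hold → requirement n/a → met
5. agency license certificate absent → not met
6. background re-screening 80 days ago vs limit 90 → met
7. incident-reporting audit 54 days ago vs limit 60 → met
8. state-licensed supervisors 1 < 4 → not met
9. client contract template absent → not met
10. general liability coverage $2,500,000 < $2,650,000 → not met
11. client-site audit 372 days ago vs limit 365 → not met
Not met: 1, 5, 8, 9, 10, 11

1, 5, 8, 9, 10, 11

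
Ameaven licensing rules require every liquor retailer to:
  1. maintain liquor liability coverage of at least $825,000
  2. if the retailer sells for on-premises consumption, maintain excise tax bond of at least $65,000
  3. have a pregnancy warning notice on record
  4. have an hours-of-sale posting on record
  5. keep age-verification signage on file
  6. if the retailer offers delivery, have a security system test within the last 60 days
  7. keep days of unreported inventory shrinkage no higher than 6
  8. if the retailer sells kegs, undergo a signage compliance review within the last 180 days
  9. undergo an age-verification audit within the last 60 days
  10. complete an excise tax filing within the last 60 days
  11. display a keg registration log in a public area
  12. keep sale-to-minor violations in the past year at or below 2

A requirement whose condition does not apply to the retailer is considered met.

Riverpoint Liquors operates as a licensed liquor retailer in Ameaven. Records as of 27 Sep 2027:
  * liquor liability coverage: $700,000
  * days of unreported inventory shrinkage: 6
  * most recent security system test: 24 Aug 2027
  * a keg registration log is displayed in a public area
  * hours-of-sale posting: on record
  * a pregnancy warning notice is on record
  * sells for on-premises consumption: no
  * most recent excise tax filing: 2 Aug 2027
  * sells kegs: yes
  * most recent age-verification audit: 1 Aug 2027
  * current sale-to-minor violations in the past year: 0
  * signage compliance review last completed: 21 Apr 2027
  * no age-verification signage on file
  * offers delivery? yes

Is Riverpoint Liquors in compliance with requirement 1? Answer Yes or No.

No

1. liquor liability coverage $700,000 < $825,000 → not met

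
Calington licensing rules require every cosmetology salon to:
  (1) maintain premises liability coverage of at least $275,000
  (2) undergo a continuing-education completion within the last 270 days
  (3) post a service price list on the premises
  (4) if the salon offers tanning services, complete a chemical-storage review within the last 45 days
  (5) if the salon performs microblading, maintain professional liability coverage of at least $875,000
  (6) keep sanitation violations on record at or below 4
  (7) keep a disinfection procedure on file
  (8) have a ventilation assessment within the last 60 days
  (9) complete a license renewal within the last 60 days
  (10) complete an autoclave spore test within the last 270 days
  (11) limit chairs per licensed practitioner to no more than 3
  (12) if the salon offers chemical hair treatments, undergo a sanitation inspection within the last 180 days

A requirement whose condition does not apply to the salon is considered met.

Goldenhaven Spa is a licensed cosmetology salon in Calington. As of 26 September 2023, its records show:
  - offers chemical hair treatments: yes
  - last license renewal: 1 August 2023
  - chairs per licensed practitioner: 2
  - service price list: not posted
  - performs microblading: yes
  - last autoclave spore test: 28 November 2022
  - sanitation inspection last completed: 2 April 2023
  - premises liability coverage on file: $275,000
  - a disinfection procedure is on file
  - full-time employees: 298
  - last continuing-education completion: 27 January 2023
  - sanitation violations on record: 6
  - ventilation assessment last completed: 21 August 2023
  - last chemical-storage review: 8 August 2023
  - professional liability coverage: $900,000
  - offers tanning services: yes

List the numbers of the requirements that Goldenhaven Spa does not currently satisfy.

1. premises liability coverage $275,000 ≥ $275,000 → met
2. continuing-education completion 242 days ago vs limit 270 → met
3. service price list absent → not met
4. condition 'offers tanning services' holds; chemical-storage review 49 days ago vs limit 45 → not met
5. condition 'performs microblading' holds; professional liability coverage $900,000 ≥ $875,000 → met
6. sanitation violations on record 6 > 4 → not met
7. disinfection procedure present → met
8. ventilation assessment 36 days ago vs limit 60 → met
9. license renewal 56 days ago vs limit 60 → met
10. autoclave spore test 302 days ago vs limit 270 → not met
11. chairs per licensed practitioner 2 ≤ 3 → met
12. condition 'offers chemical hair treatments' holds; sanitation inspection 177 days ago vs limit 180 → met
Not met: 3, 4, 6, 10

3, 4, 6, 10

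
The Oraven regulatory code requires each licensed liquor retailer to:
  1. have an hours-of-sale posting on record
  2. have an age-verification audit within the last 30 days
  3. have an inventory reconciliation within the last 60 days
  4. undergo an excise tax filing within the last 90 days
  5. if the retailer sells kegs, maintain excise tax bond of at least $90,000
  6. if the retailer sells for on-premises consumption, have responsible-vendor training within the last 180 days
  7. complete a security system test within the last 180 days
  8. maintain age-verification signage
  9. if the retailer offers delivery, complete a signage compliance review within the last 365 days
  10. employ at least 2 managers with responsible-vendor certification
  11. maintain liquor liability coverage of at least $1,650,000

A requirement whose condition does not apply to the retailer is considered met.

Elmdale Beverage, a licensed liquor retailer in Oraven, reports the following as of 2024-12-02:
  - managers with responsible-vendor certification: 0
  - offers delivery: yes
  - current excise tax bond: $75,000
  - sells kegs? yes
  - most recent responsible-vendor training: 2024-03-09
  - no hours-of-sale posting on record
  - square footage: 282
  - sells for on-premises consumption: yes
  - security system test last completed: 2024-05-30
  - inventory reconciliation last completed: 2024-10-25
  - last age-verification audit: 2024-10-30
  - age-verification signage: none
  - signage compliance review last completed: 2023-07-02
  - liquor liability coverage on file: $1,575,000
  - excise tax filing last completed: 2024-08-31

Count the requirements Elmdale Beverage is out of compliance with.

1. hours-of-sale posting absent → not met
2. age-verification audit 33 days ago vs limit 30 → not met
3. inventory reconciliation 38 days ago vs limit 60 → met
4. excise tax filing 93 days ago vs limit 90 → not met
5. condition 'sells kegs' holds; excise tax bond $75,000 < $90,000 → not met
6. condition 'sells for on-premises consumption' holds; responsible-vendor training 268 days ago vs limit 180 → not met
7. security system test 186 days ago vs limit 180 → not met
8. age-verification signage absent → not met
9. condition 'offers delivery' holds; signage compliance review 519 days ago vs limit 365 → not met
10. managers with responsible-vendor certification 0 < 2 → not met
11. liquor liability coverage $1,575,000 < $1,650,000 → not met
Not met: 10 of 11

10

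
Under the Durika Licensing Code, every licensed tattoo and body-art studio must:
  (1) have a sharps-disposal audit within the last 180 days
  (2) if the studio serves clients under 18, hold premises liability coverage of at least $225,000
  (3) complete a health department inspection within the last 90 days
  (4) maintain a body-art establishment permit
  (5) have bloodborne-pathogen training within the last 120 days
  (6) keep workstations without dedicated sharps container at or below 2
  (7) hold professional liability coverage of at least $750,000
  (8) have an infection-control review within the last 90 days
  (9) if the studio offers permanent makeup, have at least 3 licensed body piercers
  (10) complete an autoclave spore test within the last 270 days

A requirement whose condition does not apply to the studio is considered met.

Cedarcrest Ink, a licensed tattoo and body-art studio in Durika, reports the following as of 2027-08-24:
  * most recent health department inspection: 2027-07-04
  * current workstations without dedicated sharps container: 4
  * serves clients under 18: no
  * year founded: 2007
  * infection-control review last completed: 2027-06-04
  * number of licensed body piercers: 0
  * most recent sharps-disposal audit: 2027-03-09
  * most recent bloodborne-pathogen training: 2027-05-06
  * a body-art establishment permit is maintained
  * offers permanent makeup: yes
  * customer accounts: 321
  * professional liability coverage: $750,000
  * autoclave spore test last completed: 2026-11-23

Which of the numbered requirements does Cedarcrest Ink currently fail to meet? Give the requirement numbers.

1. sharps-disposal audit 168 days ago vs limit 180 → met
2. condition 'serves clients under 18' does not hold → requirement n/a → met
3. health department inspection 51 days ago vs limit 90 → met
4. body-art establishment permit present → met
5. bloodborne-pathogen training 110 days ago vs limit 120 → met
6. workstations without dedicated sharps container 4 > 2 → not met
7. professional liability coverage $750,000 ≥ $750,000 → met
8. infection-control review 81 days ago vs limit 90 → met
9. condition 'offers permanent makeup' holds; licensed body piercers 0 < 3 → not met
10. autoclave spore test 274 days ago vs limit 270 → not met
Not met: 6, 9, 10

6, 9, 10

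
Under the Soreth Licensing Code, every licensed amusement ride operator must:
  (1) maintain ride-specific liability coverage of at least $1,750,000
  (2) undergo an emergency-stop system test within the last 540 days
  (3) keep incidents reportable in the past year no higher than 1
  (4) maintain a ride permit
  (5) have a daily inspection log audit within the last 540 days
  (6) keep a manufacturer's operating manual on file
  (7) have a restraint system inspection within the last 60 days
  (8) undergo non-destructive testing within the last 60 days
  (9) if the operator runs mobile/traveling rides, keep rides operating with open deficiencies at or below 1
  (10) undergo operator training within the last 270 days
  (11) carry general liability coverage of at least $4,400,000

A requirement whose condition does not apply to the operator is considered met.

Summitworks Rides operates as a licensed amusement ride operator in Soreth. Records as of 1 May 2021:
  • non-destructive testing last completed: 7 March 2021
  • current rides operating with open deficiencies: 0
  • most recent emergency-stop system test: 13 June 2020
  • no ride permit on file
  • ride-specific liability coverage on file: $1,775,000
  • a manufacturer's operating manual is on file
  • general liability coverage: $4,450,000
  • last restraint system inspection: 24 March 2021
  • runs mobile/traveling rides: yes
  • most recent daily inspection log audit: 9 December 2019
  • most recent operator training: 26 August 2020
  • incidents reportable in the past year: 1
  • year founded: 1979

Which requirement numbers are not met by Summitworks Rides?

1. ride-specific liability coverage $1,775,000 ≥ $1,750,000 → met
2. emergency-stop system test 322 days ago vs limit 540 → met
3. incidents reportable in the past year 1 ≤ 1 → met
4. ride permit absent → not met
5. daily inspection log audit 509 days ago vs limit 540 → met
6. manufacturer's operating manual present → met
7. restraint system inspection 38 days ago vs limit 60 → met
8. non-destructive testing 55 days ago vs limit 60 → met
9. condition 'runs mobile/traveling rides' holds; rides operating with open deficiencies 0 ≤ 1 → met
10. operator training 248 days ago vs limit 270 → met
11. general liability coverage $4,450,000 ≥ $4,400,000 → met
Not met: 4

4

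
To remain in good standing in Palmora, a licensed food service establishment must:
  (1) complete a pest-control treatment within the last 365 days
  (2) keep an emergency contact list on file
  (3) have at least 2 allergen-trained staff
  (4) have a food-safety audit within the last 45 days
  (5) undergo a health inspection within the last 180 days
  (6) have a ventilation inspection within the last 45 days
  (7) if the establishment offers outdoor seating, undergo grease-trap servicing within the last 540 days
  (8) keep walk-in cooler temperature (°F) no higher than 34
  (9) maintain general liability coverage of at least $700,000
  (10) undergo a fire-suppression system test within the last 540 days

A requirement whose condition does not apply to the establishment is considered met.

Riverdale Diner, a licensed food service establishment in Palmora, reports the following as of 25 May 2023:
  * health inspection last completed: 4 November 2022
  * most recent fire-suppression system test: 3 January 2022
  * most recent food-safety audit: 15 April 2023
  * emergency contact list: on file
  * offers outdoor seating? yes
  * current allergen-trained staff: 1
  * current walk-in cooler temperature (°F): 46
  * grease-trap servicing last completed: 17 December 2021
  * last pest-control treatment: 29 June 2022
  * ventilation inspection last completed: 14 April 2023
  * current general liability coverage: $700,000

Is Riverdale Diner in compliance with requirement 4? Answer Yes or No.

4. food-safety audit 40 days ago vs limit 45 → met

Yes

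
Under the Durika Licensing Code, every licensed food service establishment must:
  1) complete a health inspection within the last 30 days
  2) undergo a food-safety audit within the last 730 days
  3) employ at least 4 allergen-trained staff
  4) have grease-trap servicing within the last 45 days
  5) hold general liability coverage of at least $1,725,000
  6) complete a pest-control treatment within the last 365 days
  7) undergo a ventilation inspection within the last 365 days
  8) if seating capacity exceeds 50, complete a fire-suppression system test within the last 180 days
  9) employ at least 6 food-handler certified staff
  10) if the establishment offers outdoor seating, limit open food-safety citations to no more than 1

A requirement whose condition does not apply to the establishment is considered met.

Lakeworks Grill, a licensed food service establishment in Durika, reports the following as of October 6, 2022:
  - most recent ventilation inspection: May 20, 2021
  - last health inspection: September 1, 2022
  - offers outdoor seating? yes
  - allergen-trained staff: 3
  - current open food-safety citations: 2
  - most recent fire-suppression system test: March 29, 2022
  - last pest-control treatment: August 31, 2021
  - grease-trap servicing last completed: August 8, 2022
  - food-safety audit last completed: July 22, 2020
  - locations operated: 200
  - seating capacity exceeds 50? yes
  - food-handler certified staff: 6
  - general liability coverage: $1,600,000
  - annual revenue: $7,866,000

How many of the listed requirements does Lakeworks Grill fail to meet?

9

1. health inspection 35 days ago vs limit 30 → not met
2. food-safety audit 806 days ago vs limit 730 → not met
3. allergen-trained staff 3 < 4 → not met
4. grease-trap servicing 59 days ago vs limit 45 → not met
5. general liability coverage $1,600,000 < $1,725,000 → not met
6. pest-control treatment 401 days ago vs limit 365 → not met
7. ventilation inspection 504 days ago vs limit 365 → not met
8. condition 'seating capacity exceeds 50' holds; fire-suppression system test 191 days ago vs limit 180 → not met
9. food-handler certified staff 6 ≥ 6 → met
10. condition 'offers outdoor seating' holds; open food-safety citations 2 > 1 → not met
Not met: 9 of 10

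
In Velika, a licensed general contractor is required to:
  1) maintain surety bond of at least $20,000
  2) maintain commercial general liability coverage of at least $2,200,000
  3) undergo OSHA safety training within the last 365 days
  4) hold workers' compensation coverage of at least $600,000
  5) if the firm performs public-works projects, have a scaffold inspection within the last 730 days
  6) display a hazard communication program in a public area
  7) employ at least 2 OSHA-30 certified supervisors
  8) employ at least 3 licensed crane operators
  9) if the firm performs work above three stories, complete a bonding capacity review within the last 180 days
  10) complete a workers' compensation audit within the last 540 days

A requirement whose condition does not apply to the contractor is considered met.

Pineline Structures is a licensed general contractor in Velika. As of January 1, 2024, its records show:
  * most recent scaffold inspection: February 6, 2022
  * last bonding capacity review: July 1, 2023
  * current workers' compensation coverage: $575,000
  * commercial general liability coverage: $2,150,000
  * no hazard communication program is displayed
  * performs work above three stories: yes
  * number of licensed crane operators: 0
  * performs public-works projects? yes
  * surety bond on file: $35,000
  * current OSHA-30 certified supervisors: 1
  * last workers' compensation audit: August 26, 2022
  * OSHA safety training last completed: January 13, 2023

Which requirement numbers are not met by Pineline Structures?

1. surety bond $35,000 ≥ $20,000 → met
2. commercial general liability coverage $2,150,000 < $2,200,000 → not met
3. OSHA safety training 353 days ago vs limit 365 → met
4. workers' compensation coverage $575,000 < $600,000 → not met
5. condition 'performs public-works projects' holds; scaffold inspection 694 days ago vs limit 730 → met
6. hazard communication program absent → not met
7. OSHA-30 certified supervisors 1 < 2 → not met
8. licensed crane operators 0 < 3 → not met
9. condition 'performs work above three stories' holds; bonding capacity review 184 days ago vs limit 180 → not met
10. workers' compensation audit 493 days ago vs limit 540 → met
Not met: 2, 4, 6, 7, 8, 9

2, 4, 6, 7, 8, 9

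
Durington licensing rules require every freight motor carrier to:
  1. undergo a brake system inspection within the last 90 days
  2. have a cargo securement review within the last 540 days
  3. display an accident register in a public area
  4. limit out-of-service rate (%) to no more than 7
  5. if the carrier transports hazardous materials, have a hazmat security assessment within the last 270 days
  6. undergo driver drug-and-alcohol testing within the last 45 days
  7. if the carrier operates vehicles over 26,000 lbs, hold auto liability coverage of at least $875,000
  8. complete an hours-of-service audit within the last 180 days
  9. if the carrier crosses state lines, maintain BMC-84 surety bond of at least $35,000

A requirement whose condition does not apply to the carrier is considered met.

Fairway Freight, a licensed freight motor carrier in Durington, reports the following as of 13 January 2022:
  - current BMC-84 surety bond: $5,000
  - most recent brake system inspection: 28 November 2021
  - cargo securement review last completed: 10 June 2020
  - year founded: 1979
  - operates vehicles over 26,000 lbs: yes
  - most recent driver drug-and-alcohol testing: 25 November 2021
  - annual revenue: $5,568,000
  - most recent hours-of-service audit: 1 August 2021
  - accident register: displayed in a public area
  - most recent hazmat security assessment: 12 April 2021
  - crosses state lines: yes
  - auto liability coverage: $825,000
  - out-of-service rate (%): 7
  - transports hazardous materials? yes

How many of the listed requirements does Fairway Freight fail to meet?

5

1. brake system inspection 46 days ago vs limit 90 → met
2. cargo securement review 582 days ago vs limit 540 → not met
3. accident register present → met
4. out-of-service rate (%) 7 ≤ 7 → met
5. condition 'transports hazardous materials' holds; hazmat security assessment 276 days ago vs limit 270 → not met
6. driver drug-and-alcohol testing 49 days ago vs limit 45 → not met
7. condition 'operates vehicles over 26,000 lbs' holds; auto liability coverage $825,000 < $875,000 → not met
8. hours-of-service audit 165 days ago vs limit 180 → met
9. condition 'crosses state lines' holds; BMC-84 surety bond $5,000 < $35,000 → not met
Not met: 5 of 9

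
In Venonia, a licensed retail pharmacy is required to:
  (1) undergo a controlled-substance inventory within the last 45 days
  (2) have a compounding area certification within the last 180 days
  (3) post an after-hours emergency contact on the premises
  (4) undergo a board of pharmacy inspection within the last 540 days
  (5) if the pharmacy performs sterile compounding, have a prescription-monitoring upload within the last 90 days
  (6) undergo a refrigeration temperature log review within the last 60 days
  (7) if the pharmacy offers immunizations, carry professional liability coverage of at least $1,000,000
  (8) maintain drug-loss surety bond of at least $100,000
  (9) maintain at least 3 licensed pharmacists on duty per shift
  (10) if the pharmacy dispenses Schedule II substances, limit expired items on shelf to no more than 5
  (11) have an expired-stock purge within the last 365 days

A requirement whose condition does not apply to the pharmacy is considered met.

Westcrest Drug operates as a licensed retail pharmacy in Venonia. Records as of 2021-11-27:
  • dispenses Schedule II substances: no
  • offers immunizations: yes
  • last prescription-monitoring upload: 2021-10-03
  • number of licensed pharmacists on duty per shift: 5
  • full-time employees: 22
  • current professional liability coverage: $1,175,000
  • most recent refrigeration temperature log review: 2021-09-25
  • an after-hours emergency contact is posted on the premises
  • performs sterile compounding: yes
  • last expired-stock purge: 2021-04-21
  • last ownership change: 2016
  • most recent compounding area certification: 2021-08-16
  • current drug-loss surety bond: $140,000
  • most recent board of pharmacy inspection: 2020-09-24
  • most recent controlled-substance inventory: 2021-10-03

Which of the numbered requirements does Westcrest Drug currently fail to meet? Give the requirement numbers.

1. controlled-substance inventory 55 days ago vs limit 45 → not met
2. compounding area certification 103 days ago vs limit 180 → met
3. after-hours emergency contact present → met
4. board of pharmacy inspection 429 days ago vs limit 540 → met
5. condition 'performs sterile compounding' holds; prescription-monitoring upload 55 days ago vs limit 90 → met
6. refrigeration temperature log review 63 days ago vs limit 60 → not met
7. condition 'offers immunizations' holds; professional liability coverage $1,175,000 ≥ $1,000,000 → met
8. drug-loss surety bond $140,000 ≥ $100,000 → met
9. licensed pharmacists on duty per shift 5 ≥ 3 → met
10. condition 'dispenses Schedule II substances' does not hold → requirement n/a → met
11. expired-stock purge 220 days ago vs limit 365 → met
Not met: 1, 6

1, 6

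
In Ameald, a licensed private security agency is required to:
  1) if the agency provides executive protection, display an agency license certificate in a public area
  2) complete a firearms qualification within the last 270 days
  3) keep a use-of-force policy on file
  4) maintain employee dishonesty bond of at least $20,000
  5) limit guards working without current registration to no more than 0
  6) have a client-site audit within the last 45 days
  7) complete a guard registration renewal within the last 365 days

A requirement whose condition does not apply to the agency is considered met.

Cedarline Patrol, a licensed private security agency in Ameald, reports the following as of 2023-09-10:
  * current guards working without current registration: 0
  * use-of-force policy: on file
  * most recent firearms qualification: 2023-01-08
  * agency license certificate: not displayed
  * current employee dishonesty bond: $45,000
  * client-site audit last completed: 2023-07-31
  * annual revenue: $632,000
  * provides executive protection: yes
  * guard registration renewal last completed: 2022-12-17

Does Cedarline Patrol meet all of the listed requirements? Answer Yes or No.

1. condition 'provides executive protection' holds; agency license certificate absent → not met
2. firearms qualification 245 days ago vs limit 270 → met
3. use-of-force policy present → met
4. employee dishonesty bond $45,000 ≥ $20,000 → met
5. guards working without current registration 0 ≤ 0 → met
6. client-site audit 41 days ago vs limit 45 → met
7. guard registration renewal 267 days ago vs limit 365 → met
Not met: 1

No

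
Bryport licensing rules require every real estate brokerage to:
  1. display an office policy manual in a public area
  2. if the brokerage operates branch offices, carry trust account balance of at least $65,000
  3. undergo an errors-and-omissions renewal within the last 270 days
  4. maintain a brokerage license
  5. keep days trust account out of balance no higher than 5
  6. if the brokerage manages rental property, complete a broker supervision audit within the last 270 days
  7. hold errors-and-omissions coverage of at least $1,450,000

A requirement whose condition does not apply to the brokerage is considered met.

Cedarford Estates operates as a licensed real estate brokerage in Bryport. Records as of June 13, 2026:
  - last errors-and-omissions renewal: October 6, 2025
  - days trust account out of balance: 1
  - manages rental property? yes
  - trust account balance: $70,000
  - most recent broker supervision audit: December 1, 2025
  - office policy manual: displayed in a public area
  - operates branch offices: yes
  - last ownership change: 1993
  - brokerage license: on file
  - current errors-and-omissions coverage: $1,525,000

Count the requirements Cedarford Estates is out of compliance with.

1. office policy manual present → met
2. condition 'operates branch offices' holds; trust account balance $70,000 ≥ $65,000 → met
3. errors-and-omissions renewal 250 days ago vs limit 270 → met
4. brokerage license present → met
5. days trust account out of balance 1 ≤ 5 → met
6. condition 'manages rental property' holds; broker supervision audit 194 days ago vs limit 270 → met
7. errors-and-omissions coverage $1,525,000 ≥ $1,450,000 → met
Not met: 0 of 7

0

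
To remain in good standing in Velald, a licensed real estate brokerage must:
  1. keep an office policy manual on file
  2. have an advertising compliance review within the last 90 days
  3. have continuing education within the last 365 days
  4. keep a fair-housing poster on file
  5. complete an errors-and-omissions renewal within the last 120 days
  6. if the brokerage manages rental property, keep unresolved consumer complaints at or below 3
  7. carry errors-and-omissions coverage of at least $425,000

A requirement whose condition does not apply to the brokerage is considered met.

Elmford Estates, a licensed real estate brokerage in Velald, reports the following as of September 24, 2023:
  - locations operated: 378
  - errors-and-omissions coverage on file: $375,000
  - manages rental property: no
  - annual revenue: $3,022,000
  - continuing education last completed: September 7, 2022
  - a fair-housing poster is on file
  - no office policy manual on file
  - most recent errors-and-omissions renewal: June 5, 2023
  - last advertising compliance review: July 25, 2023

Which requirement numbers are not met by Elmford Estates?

1. office policy manual absent → not met
2. advertising compliance review 61 days ago vs limit 90 → met
3. continuing education 382 days ago vs limit 365 → not met
4. fair-housing poster present → met
5. errors-and-omissions renewal 111 days ago vs limit 120 → met
6. condition 'manages rental property' does not hold → requirement n/a → met
7. errors-and-omissions coverage $375,000 < $425,000 → not met
Not met: 1, 3, 7

1, 3, 7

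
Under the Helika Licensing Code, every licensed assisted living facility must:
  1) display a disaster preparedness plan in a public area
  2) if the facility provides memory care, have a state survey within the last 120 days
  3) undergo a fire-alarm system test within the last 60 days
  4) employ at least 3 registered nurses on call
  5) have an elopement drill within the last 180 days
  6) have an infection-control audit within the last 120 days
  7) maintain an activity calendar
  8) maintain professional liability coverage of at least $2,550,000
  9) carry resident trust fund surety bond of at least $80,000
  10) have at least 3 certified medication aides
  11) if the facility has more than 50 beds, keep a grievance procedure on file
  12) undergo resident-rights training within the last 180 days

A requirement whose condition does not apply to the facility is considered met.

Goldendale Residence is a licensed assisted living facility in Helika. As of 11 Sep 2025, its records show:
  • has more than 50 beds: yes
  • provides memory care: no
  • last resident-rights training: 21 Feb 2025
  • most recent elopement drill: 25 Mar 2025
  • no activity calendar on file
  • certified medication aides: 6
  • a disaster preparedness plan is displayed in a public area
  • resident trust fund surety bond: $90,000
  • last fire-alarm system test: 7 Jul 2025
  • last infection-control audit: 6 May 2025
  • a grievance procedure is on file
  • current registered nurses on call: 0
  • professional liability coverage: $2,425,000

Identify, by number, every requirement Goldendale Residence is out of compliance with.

3, 4, 6, 7, 8, 12

1. disaster preparedness plan present → met
2. condition 'provides memory care' does not hold → requirement n/a → met
3. fire-alarm system test 66 days ago vs limit 60 → not met
4. registered nurses on call 0 < 3 → not met
5. elopement drill 170 days ago vs limit 180 → met
6. infection-control audit 128 days ago vs limit 120 → not met
7. activity calendar absent → not met
8. professional liability coverage $2,425,000 < $2,550,000 → not met
9. resident trust fund surety bond $90,000 ≥ $80,000 → met
10. certified medication aides 6 ≥ 3 → met
11. condition 'has more than 50 beds' holds; grievance procedure present → met
12. resident-rights training 202 days ago vs limit 180 → not met
Not met: 3, 4, 6, 7, 8, 12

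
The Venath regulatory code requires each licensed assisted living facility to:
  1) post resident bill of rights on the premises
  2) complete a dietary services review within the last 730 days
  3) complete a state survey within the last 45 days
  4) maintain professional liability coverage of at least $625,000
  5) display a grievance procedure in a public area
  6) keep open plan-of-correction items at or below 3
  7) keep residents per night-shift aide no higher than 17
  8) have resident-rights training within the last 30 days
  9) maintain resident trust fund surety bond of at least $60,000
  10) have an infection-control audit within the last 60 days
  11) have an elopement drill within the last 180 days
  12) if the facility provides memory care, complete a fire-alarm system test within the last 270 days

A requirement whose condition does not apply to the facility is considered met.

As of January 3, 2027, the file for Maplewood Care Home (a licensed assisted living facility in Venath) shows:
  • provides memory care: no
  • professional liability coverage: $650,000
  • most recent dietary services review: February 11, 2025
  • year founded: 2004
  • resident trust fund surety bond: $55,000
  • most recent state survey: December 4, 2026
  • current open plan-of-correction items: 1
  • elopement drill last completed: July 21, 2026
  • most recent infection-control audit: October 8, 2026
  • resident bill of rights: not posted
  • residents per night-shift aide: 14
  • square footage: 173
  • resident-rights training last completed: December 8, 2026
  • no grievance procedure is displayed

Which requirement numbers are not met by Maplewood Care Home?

1, 5, 9, 10

1. resident bill of rights absent → not met
2. dietary services review 691 days ago vs limit 730 → met
3. state survey 30 days ago vs limit 45 → met
4. professional liability coverage $650,000 ≥ $625,000 → met
5. grievance procedure absent → not met
6. open plan-of-correction items 1 ≤ 3 → met
7. residents per night-shift aide 14 ≤ 17 → met
8. resident-rights training 26 days ago vs limit 30 → met
9. resident trust fund surety bond $55,000 < $60,000 → not met
10. infection-control audit 87 days ago vs limit 60 → not met
11. elopement drill 166 days ago vs limit 180 → met
12. condition 'provides memory care' does not hold → requirement n/a → met
Not met: 1, 5, 9, 10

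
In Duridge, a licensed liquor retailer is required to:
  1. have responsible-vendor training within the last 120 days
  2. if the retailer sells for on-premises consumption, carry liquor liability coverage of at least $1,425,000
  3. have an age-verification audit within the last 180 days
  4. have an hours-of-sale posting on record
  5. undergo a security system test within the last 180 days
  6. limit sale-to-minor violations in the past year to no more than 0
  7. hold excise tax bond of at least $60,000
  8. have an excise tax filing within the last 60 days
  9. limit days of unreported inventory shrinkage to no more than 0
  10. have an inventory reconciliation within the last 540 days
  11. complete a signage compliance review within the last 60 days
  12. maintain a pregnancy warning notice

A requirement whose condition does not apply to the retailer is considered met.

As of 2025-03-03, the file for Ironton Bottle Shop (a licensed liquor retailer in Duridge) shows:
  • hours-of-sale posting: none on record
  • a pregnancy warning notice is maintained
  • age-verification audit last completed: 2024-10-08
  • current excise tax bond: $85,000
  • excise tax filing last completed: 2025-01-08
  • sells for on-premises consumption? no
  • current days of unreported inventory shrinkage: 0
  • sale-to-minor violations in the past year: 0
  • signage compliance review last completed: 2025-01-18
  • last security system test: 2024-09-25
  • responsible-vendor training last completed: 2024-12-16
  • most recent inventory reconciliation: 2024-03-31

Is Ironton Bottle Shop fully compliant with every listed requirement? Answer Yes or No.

No

1. responsible-vendor training 77 days ago vs limit 120 → met
2. condition 'sells for on-premises consumption' does not hold → requirement n/a → met
3. age-verification audit 146 days ago vs limit 180 → met
4. hours-of-sale posting absent → not met
5. security system test 159 days ago vs limit 180 → met
6. sale-to-minor violations in the past year 0 ≤ 0 → met
7. excise tax bond $85,000 ≥ $60,000 → met
8. excise tax filing 54 days ago vs limit 60 → met
9. days of unreported inventory shrinkage 0 ≤ 0 → met
10. inventory reconciliation 337 days ago vs limit 540 → met
11. signage compliance review 44 days ago vs limit 60 → met
12. pregnancy warning notice present → met
Not met: 4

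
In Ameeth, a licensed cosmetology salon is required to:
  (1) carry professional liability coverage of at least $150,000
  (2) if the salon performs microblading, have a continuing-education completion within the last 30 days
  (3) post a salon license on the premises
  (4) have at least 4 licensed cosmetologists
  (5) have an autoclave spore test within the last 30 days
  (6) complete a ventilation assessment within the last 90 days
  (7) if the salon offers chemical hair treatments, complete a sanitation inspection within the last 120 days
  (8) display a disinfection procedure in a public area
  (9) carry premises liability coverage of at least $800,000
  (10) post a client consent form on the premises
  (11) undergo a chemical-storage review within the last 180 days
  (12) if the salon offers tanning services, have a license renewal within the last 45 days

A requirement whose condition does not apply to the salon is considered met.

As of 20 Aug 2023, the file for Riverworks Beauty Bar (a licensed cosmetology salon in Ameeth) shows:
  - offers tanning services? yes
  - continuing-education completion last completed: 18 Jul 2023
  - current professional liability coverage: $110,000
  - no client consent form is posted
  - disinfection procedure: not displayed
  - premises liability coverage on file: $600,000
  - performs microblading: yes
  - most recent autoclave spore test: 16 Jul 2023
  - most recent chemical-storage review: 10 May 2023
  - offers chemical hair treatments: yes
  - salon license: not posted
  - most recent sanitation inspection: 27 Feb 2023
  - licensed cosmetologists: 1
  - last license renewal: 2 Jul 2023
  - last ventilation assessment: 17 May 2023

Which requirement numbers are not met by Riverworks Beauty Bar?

1, 2, 3, 4, 5, 6, 7, 8, 9, 10, 12

1. professional liability coverage $110,000 < $150,000 → not met
2. condition 'performs microblading' holds; continuing-education completion 33 days ago vs limit 30 → not met
3. salon license absent → not met
4. licensed cosmetologists 1 < 4 → not met
5. autoclave spore test 35 days ago vs limit 30 → not met
6. ventilation assessment 95 days ago vs limit 90 → not met
7. condition 'offers chemical hair treatments' holds; sanitation inspection 174 days ago vs limit 120 → not met
8. disinfection procedure absent → not met
9. premises liability coverage $600,000 < $800,000 → not met
10. client consent form absent → not met
11. chemical-storage review 102 days ago vs limit 180 → met
12. condition 'offers tanning services' holds; license renewal 49 days ago vs limit 45 → not met
Not met: 1, 2, 3, 4, 5, 6, 7, 8, 9, 10, 12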